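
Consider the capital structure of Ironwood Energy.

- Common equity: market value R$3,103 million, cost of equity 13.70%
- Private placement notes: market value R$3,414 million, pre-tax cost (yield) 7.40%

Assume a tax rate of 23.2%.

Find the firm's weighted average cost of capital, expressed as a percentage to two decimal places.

9.50%

Total capital V = 3103 + 3414 = 6517.
Equity: weight = 3103/6517 = 0.4761; cost = 13.7%.
Private placement notes: weight = 3414/6517 = 0.5239; after-tax cost = 7.4% × (1 − 23.2%) = 5.6832%.
WACC = 0.4761 × 13.7000% + 0.5239 × 5.6832% = 9.5003%.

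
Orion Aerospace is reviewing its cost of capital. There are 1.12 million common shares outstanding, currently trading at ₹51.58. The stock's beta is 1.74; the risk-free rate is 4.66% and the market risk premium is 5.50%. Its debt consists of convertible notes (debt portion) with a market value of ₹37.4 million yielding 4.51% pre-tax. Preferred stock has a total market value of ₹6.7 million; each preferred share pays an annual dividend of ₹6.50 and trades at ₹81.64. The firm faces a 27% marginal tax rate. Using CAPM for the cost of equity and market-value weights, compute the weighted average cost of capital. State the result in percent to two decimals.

Cost of equity via CAPM: Re = 4.66% + 1.74 × 5.5% = 14.2300%.
Cost of preferred: Rp = 6.5 / 81.64 = 7.9618%.
Market value of equity E = 51.58 × 1.12m = 57.7696m.
Total capital V = 57.7696 + 6.7 + 37.4 = 101.8696.
Equity: weight = 57.7696/101.8696 = 0.5671; cost = 14.23%.
Preferred: weight = 6.7/101.8696 = 0.0658; cost = 7.9618%.
Convertible notes (debt portion): weight = 37.4/101.8696 = 0.3671; after-tax cost = 4.51% × (1 − 27%) = 3.2923%.
WACC = 0.5671 × 14.2300% + 0.0658 × 7.9618% + 0.3671 × 3.2923% = 9.8021%.

9.80%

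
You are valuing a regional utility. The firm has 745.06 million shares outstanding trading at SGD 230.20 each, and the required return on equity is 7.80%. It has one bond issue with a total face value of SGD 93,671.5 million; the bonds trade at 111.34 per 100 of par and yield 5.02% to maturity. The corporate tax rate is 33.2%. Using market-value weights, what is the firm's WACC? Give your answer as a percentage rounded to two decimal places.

6.12%

Market value of equity E = 230.2 × 745.06m = 171512.812m. Market value of debt D = 93671.5m × 111.34/100 = 104293.8481m.
Total capital V = 171512.812 + 104293.8481 = 275806.6601.
Equity: weight = 171512.812/275806.6601 = 0.6219; cost = 7.8%.
Bonds outstanding: weight = 104293.8481/275806.6601 = 0.3781; after-tax cost = 5.02% × (1 − 33.2%) = 3.3534%.
WACC = 0.6219 × 7.8000% + 0.3781 × 3.3534% = 6.1185%.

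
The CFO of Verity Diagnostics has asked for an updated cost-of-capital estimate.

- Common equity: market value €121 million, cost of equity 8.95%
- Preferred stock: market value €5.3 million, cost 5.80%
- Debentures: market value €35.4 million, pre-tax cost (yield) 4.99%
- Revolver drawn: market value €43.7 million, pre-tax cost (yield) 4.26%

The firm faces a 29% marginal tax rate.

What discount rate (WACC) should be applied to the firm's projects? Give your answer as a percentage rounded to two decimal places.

Total capital V = 121 + 5.3 + 35.4 + 43.7 = 205.4.
Equity: weight = 121/205.4 = 0.5891; cost = 8.95%.
Preferred: weight = 5.3/205.4 = 0.0258; cost = 5.8%.
Debentures: weight = 35.4/205.4 = 0.1723; after-tax cost = 4.99% × (1 − 29%) = 3.5429%.
Revolver drawn: weight = 43.7/205.4 = 0.2128; after-tax cost = 4.26% × (1 − 29%) = 3.0246%.
WACC = 0.5891 × 8.9500% + 0.0258 × 5.8000% + 0.1723 × 3.5429% + 0.2128 × 3.0246% = 6.6762%.

6.68%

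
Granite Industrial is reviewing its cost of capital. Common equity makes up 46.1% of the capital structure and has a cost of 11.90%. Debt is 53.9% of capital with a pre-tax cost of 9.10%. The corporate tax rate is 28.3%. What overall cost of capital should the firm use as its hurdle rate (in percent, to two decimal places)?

After-tax cost of debt = 9.1% × (1 − 28.3%) = 6.5247%.
WACC = 0.461 × 11.9000% + 0.539 × 6.5247% = 9.0027%.

9.00%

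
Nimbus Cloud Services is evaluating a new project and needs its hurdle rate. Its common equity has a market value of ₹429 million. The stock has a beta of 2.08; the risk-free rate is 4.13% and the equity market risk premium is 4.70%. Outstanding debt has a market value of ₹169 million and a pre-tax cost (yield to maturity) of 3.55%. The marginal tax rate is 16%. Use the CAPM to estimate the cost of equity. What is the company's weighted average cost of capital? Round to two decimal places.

10.82%

Cost of equity via CAPM: Re = 4.13% + 2.08 × 4.7% = 13.9060%.
Total capital V = 429 + 169 = 598.
Equity: weight = 429/598 = 0.7174; cost = 13.906%.
Debt: weight = 169/598 = 0.2826; after-tax cost = 3.55% × (1 − 16%) = 2.9820%.
WACC = 0.7174 × 13.9060% + 0.2826 × 2.9820% = 10.8188%.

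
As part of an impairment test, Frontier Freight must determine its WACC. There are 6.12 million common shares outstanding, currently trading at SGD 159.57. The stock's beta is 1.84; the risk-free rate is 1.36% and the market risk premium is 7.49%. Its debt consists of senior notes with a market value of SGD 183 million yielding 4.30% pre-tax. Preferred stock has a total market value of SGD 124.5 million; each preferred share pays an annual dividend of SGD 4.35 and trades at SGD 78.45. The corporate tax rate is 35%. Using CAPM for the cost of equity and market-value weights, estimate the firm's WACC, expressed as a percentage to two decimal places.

12.45%

Cost of equity via CAPM: Re = 1.36% + 1.84 × 7.49% = 15.1416%.
Cost of preferred: Rp = 4.35 / 78.45 = 5.5449%.
Market value of equity E = 159.57 × 6.12m = 976.5684m.
Total capital V = 976.5684 + 124.5 + 183 = 1284.0684.
Equity: weight = 976.5684/1284.0684 = 0.7605; cost = 15.1416%.
Preferred: weight = 124.5/1284.0684 = 0.0970; cost = 5.5449%.
Senior notes: weight = 183/1284.0684 = 0.1425; after-tax cost = 4.3% × (1 − 35%) = 2.7950%.
WACC = 0.7605 × 15.1416% + 0.0970 × 5.5449% + 0.1425 × 2.7950% = 12.4515%.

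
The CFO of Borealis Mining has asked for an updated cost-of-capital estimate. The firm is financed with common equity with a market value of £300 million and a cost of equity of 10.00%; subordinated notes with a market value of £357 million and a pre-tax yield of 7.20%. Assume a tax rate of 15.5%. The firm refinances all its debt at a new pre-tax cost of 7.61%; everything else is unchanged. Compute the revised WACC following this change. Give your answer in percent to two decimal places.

8.06%

After the change:
Total capital V = 300 + 357 = 657.
Equity: weight = 300/657 = 0.4566; cost = 10%.
Subordinated notes: weight = 357/657 = 0.5434; after-tax cost = 7.61% × (1 − 15.5%) = 6.4305%.
WACC = 0.4566 × 10.0000% + 0.5434 × 6.4305% = 8.0604%.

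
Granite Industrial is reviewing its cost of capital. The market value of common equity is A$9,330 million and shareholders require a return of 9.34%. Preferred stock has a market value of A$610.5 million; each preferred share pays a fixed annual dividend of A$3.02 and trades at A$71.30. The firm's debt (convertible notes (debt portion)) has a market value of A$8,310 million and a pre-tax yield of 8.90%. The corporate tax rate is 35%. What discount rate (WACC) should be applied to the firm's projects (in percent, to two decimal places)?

7.55%

Cost of preferred: Rp = 3.02 / 71.3 = 4.2356%.
Total capital V = 9330 + 610.5 + 8310 = 18250.5.
Equity: weight = 9330/18250.5 = 0.5112; cost = 9.34%.
Preferred: weight = 610.5/18250.5 = 0.0335; cost = 4.2356%.
Convertible notes (debt portion): weight = 8310/18250.5 = 0.4553; after-tax cost = 8.9% × (1 − 35%) = 5.7850%.
WACC = 0.5112 × 9.3400% + 0.0335 × 4.2356% + 0.4553 × 5.7850% = 7.5506%.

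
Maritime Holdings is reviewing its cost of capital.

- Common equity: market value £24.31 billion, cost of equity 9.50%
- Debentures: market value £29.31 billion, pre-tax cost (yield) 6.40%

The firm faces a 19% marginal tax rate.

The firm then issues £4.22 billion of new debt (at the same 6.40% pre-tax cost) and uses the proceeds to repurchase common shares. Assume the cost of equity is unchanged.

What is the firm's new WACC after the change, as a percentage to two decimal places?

6.80%

After the change:
Total capital V = 20.09 + 33.53 = 53.62.
Equity: weight = 20.09/53.62 = 0.3747; cost = 9.5%.
Debentures: weight = 33.53/53.62 = 0.6253; after-tax cost = 6.4% × (1 − 19%) = 5.1840%.
WACC = 0.3747 × 9.5000% + 0.6253 × 5.1840% = 6.8011%.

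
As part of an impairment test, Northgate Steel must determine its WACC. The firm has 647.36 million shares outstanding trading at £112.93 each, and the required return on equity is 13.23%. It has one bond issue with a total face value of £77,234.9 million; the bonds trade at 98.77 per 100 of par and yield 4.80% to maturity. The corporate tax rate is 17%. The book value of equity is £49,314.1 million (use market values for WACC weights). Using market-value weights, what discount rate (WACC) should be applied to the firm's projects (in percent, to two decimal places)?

Market value of equity E = 112.93 × 647.36m = 73106.3648m. Market value of debt D = 77234.9m × 98.77/100 = 76284.91073m.
Total capital V = 73106.3648 + 76284.91073 = 149391.27553.
Equity: weight = 73106.3648/149391.27553 = 0.4894; cost = 13.23%.
Bonds outstanding: weight = 76284.91073/149391.27553 = 0.5106; after-tax cost = 4.8% × (1 − 17%) = 3.9840%.
WACC = 0.4894 × 13.2300% + 0.5106 × 3.9840% = 8.5086%.

8.51%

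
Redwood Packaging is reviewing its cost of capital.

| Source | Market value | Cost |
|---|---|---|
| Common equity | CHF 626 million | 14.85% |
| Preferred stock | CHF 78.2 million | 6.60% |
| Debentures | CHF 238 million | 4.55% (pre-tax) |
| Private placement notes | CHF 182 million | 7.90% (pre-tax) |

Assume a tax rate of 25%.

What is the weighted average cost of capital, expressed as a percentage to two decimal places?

10.41%

Total capital V = 626 + 78.2 + 238 + 182 = 1124.2.
Equity: weight = 626/1124.2 = 0.5568; cost = 14.85%.
Preferred: weight = 78.2/1124.2 = 0.0696; cost = 6.6%.
Debentures: weight = 238/1124.2 = 0.2117; after-tax cost = 4.55% × (1 − 25%) = 3.4125%.
Private placement notes: weight = 182/1124.2 = 0.1619; after-tax cost = 7.9% × (1 − 25%) = 5.9250%.
WACC = 0.5568 × 14.8500% + 0.0696 × 6.6000% + 0.2117 × 3.4125% + 0.1619 × 5.9250% = 10.4098%.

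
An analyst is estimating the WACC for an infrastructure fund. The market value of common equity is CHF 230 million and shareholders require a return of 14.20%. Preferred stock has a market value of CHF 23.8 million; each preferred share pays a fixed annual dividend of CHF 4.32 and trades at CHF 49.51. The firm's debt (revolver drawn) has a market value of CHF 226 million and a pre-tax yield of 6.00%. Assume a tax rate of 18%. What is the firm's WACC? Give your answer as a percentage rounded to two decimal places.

9.56%

Cost of preferred: Rp = 4.32 / 49.51 = 8.7255%.
Total capital V = 230 + 23.8 + 226 = 479.8.
Equity: weight = 230/479.8 = 0.4794; cost = 14.2%.
Preferred: weight = 23.8/479.8 = 0.0496; cost = 8.7255%.
Revolver drawn: weight = 226/479.8 = 0.4710; after-tax cost = 6% × (1 − 18%) = 4.9200%.
WACC = 0.4794 × 14.2000% + 0.0496 × 8.7255% + 0.4710 × 4.9200% = 9.5573%.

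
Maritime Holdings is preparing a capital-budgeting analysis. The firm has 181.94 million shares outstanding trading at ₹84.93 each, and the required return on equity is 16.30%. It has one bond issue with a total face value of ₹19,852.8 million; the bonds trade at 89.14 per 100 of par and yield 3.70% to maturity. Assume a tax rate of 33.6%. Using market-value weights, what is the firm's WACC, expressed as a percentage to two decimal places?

8.91%

Market value of equity E = 84.93 × 181.94m = 15452.1642m. Market value of debt D = 19852.8m × 89.14/100 = 17696.78592m.
Total capital V = 15452.1642 + 17696.78592 = 33148.95012.
Equity: weight = 15452.1642/33148.95012 = 0.4661; cost = 16.3%.
Bonds outstanding: weight = 17696.78592/33148.95012 = 0.5339; after-tax cost = 3.7% × (1 − 33.6%) = 2.4568%.
WACC = 0.4661 × 16.3000% + 0.5339 × 2.4568% = 8.9097%.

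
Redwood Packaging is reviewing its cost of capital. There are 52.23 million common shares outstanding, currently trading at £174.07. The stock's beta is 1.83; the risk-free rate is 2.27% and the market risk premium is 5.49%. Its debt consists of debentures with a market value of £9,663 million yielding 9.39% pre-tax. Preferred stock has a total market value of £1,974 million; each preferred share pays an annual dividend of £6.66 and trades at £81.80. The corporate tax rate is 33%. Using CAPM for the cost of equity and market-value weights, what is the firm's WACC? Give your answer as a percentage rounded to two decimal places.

9.11%

Cost of equity via CAPM: Re = 2.27% + 1.83 × 5.49% = 12.3167%.
Cost of preferred: Rp = 6.66 / 81.8 = 8.1418%.
Market value of equity E = 174.07 × 52.23m = 9091.6761m.
Total capital V = 9091.6761 + 1974 + 9663 = 20728.6761.
Equity: weight = 9091.6761/20728.6761 = 0.4386; cost = 12.3167%.
Preferred: weight = 1974/20728.6761 = 0.0952; cost = 8.1418%.
Debentures: weight = 9663/20728.6761 = 0.4662; after-tax cost = 9.39% × (1 − 33%) = 6.2913%.
WACC = 0.4386 × 12.3167% + 0.0952 × 8.1418% + 0.4662 × 6.2913% = 9.1103%.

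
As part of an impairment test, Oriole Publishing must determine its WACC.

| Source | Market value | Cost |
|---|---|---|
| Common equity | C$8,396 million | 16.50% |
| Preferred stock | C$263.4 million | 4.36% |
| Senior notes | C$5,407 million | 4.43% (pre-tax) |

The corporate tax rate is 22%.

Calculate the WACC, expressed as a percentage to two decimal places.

Total capital V = 8396 + 263.4 + 5407 = 14066.4.
Equity: weight = 8396/14066.4 = 0.5969; cost = 16.5%.
Preferred: weight = 263.4/14066.4 = 0.0187; cost = 4.36%.
Senior notes: weight = 5407/14066.4 = 0.3844; after-tax cost = 4.43% × (1 − 22%) = 3.4554%.
WACC = 0.5969 × 16.5000% + 0.0187 × 4.3600% + 0.3844 × 3.4554% = 11.2584%.

11.26%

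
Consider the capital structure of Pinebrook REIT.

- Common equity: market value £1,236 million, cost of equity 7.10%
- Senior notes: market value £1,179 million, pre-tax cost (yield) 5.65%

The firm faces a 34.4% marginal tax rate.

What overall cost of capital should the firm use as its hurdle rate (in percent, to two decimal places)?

5.44%

Total capital V = 1236 + 1179 = 2415.
Equity: weight = 1236/2415 = 0.5118; cost = 7.1%.
Senior notes: weight = 1179/2415 = 0.4882; after-tax cost = 5.65% × (1 − 34.4%) = 3.7064%.
WACC = 0.5118 × 7.1000% + 0.4882 × 3.7064% = 5.4432%.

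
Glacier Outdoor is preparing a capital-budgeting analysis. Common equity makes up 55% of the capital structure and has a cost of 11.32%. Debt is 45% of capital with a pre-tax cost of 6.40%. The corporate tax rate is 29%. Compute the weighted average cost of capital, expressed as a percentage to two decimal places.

8.27%

After-tax cost of debt = 6.4% × (1 − 29%) = 4.5440%.
WACC = 0.550 × 11.3200% + 0.450 × 4.5440% = 8.2708%.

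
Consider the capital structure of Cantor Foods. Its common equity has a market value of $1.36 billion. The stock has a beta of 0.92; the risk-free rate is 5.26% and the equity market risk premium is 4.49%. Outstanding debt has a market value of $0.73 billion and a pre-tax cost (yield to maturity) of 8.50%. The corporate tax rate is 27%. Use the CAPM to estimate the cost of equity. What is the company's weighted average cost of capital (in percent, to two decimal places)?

Cost of equity via CAPM: Re = 5.26% + 0.92 × 4.49% = 9.3908%.
Total capital V = 1.36 + 0.73 = 2.09.
Equity: weight = 1.36/2.09 = 0.6507; cost = 9.3908%.
Debt: weight = 0.73/2.09 = 0.3493; after-tax cost = 8.5% × (1 − 27%) = 6.2050%.
WACC = 0.6507 × 9.3908% + 0.3493 × 6.2050% = 8.2781%.

8.28%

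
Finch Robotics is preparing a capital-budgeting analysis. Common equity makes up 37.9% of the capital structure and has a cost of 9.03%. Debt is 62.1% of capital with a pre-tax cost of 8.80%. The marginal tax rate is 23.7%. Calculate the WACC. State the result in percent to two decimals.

7.59%

After-tax cost of debt = 8.8% × (1 − 23.7%) = 6.7144%.
WACC = 0.379 × 9.0300% + 0.621 × 6.7144% = 7.5920%.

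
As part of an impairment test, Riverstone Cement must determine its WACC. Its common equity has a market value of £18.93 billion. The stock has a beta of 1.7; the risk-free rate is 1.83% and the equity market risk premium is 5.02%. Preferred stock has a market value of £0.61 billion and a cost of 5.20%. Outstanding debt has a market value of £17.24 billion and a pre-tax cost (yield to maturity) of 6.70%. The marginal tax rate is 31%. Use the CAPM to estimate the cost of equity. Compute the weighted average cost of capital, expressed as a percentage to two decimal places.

7.59%

Cost of equity via CAPM: Re = 1.83% + 1.7 × 5.02% = 10.3640%.
Total capital V = 18.93 + 0.61 + 17.24 = 36.78.
Equity: weight = 18.93/36.78 = 0.5147; cost = 10.364%.
Preferred: weight = 0.61/36.78 = 0.0166; cost = 5.2%.
Debt: weight = 17.24/36.78 = 0.4687; after-tax cost = 6.7% × (1 − 31%) = 4.6230%.
WACC = 0.5147 × 10.3640% + 0.0166 × 5.2000% + 0.4687 × 4.6230% = 7.5874%.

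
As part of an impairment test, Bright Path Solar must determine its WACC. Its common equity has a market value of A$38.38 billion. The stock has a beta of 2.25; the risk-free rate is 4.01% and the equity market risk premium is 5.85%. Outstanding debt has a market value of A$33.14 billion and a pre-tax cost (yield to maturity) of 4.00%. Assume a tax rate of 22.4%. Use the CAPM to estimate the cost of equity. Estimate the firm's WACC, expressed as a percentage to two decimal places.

Cost of equity via CAPM: Re = 4.01% + 2.25 × 5.85% = 17.1725%.
Total capital V = 38.38 + 33.14 = 71.52.
Equity: weight = 38.38/71.52 = 0.5366; cost = 17.1725%.
Debt: weight = 33.14/71.52 = 0.4634; after-tax cost = 4% × (1 − 22.4%) = 3.1040%.
WACC = 0.5366 × 17.1725% + 0.4634 × 3.1040% = 10.6536%.

10.65%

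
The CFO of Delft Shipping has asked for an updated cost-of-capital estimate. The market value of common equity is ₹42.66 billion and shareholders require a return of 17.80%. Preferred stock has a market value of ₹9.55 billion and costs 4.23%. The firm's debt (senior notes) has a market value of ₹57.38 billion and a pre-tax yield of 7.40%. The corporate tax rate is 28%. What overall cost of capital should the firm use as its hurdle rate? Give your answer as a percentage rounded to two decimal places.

Total capital V = 42.66 + 9.55 + 57.38 = 109.59.
Equity: weight = 42.66/109.59 = 0.3893; cost = 17.8%.
Preferred: weight = 9.55/109.59 = 0.0871; cost = 4.23%.
Senior notes: weight = 57.38/109.59 = 0.5236; after-tax cost = 7.4% × (1 − 28%) = 5.3280%.
WACC = 0.3893 × 17.8000% + 0.0871 × 4.2300% + 0.5236 × 5.3280% = 10.0873%.

10.09%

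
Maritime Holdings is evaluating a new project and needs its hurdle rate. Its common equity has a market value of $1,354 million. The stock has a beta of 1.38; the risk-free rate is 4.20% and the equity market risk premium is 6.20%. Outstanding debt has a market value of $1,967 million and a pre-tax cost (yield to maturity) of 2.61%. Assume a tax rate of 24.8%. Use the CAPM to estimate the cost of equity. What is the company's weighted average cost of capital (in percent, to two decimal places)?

6.36%

Cost of equity via CAPM: Re = 4.2% + 1.38 × 6.2% = 12.7560%.
Total capital V = 1354 + 1967 = 3321.
Equity: weight = 1354/3321 = 0.4077; cost = 12.756%.
Debt: weight = 1967/3321 = 0.5923; after-tax cost = 2.61% × (1 − 24.8%) = 1.9627%.
WACC = 0.4077 × 12.7560% + 0.5923 × 1.9627% = 6.3632%.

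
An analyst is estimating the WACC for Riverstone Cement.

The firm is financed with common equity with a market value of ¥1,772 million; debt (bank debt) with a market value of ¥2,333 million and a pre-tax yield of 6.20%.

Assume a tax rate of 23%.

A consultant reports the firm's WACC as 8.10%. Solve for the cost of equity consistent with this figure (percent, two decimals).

Total capital V = 1772 + 2333 = 4105.
Equity weight = 1772/4105 = 0.4317.
Bank debt weight = 2333/4105 = 0.5683.
Debt contribution = 0.5683 × 6.2% × (1 − 23%) = 2.7132%.
Required equity contribution = 8.1% − 2.7132% = 5.3868%.
Re = 5.3868% / 0.4317 = 12.4790%.

12.48%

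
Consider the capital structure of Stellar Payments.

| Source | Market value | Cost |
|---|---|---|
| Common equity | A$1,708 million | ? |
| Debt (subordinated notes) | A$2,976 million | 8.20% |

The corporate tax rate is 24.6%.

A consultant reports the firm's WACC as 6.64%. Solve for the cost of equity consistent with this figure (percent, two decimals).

7.44%

Total capital V = 1708 + 2976 = 4684.
Equity weight = 1708/4684 = 0.3646.
Subordinated notes weight = 2976/4684 = 0.6354.
Debt contribution = 0.6354 × 8.2% × (1 − 24.6%) = 3.9283%.
Required equity contribution = 6.64% − 3.9283% = 2.7117%.
Re = 2.7117% / 0.3646 = 7.4366%.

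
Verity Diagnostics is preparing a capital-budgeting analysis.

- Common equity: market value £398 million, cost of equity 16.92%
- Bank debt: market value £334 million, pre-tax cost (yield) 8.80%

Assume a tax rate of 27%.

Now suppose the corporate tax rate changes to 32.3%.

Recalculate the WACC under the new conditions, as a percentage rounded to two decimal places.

11.92%

After the change:
Total capital V = 398 + 334 = 732.
Equity: weight = 398/732 = 0.5437; cost = 16.92%.
Bank debt: weight = 334/732 = 0.4563; after-tax cost = 8.8% × (1 − 32.3%) = 5.9576%.
WACC = 0.5437 × 16.9200% + 0.4563 × 5.9576% = 11.9180%.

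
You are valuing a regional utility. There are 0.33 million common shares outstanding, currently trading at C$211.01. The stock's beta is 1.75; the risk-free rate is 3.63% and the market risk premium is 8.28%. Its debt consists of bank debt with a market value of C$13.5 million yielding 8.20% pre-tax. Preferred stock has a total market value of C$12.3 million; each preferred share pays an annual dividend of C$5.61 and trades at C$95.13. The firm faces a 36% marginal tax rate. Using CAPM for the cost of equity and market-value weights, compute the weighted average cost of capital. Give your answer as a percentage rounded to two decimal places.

Cost of equity via CAPM: Re = 3.63% + 1.75 × 8.28% = 18.1200%.
Cost of preferred: Rp = 5.61 / 95.13 = 5.8972%.
Market value of equity E = 211.01 × 0.33m = 69.6333m.
Total capital V = 69.6333 + 12.3 + 13.5 = 95.4333.
Equity: weight = 69.6333/95.4333 = 0.7297; cost = 18.12%.
Preferred: weight = 12.3/95.4333 = 0.1289; cost = 5.8972%.
Bank debt: weight = 13.5/95.4333 = 0.1415; after-tax cost = 8.2% × (1 − 36%) = 5.2480%.
WACC = 0.7297 × 18.1200% + 0.1289 × 5.8972% + 0.1415 × 5.2480% = 14.7238%.

14.72%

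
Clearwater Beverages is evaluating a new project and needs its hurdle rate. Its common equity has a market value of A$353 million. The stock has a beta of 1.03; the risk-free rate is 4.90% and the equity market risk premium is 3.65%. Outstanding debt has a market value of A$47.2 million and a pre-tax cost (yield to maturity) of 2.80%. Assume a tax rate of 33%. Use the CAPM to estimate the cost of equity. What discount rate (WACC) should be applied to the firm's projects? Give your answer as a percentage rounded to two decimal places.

7.86%

Cost of equity via CAPM: Re = 4.9% + 1.03 × 3.65% = 8.6595%.
Total capital V = 353 + 47.2 = 400.2.
Equity: weight = 353/400.2 = 0.8821; cost = 8.6595%.
Debt: weight = 47.2/400.2 = 0.1179; after-tax cost = 2.8% × (1 − 33%) = 1.8760%.
WACC = 0.8821 × 8.6595% + 0.1179 × 1.8760% = 7.8594%.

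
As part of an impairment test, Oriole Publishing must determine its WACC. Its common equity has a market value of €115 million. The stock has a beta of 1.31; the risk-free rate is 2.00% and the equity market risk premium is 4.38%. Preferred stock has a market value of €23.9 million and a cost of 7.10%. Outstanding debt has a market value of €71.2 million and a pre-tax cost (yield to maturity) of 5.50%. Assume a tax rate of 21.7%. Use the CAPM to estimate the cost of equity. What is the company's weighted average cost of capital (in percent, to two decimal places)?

Cost of equity via CAPM: Re = 2.0% + 1.31 × 4.38% = 7.7378%.
Total capital V = 115 + 23.9 + 71.2 = 210.1.
Equity: weight = 115/210.1 = 0.5474; cost = 7.7378%.
Preferred: weight = 23.9/210.1 = 0.1138; cost = 7.1%.
Debt: weight = 71.2/210.1 = 0.3389; after-tax cost = 5.5% × (1 − 21.7%) = 4.3065%.
WACC = 0.5474 × 7.7378% + 0.1138 × 7.1000% + 0.3389 × 4.3065% = 6.5024%.

6.50%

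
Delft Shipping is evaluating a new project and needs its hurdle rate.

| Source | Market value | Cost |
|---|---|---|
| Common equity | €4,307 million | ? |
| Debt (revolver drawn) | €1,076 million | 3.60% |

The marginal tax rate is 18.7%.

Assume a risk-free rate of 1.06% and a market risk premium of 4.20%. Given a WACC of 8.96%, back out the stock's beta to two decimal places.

2.24

Total capital V = 4307 + 1076 = 5383.
Equity weight = 4307/5383 = 0.8001.
Revolver drawn weight = 1076/5383 = 0.1999.
Debt contribution = 0.1999 × 3.6% × (1 − 18.7%) = 0.5850%.
Required equity contribution = 8.96% − 0.5850% = 8.3750%  ⇒  Re = 10.4672%.
CAPM: 10.4672% = 1.06% + β × 4.2%  ⇒  β = 2.2398.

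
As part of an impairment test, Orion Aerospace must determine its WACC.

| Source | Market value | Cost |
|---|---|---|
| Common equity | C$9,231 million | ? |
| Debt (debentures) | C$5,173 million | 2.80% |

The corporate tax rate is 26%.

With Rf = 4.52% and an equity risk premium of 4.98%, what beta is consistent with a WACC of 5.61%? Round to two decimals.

0.62

Total capital V = 9231 + 5173 = 14404.
Equity weight = 9231/14404 = 0.6409.
Debentures weight = 5173/14404 = 0.3591.
Debt contribution = 0.3591 × 2.8% × (1 − 26%) = 0.7441%.
Required equity contribution = 5.61% − 0.7441% = 4.8659%  ⇒  Re = 7.5927%.
CAPM: 7.5927% = 4.52% + β × 4.98%  ⇒  β = 0.6170.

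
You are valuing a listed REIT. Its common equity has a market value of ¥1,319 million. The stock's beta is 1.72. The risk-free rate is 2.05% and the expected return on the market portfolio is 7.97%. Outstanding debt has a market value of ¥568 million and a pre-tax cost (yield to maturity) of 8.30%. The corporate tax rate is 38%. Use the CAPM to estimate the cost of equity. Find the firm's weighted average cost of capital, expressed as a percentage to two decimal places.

Market risk premium = 7.97% − 2.05% = 5.92%.
Cost of equity via CAPM: Re = 2.05% + 1.72 × 5.92% = 12.2324%.
Total capital V = 1319 + 568 = 1887.
Equity: weight = 1319/1887 = 0.6990; cost = 12.2324%.
Debt: weight = 568/1887 = 0.3010; after-tax cost = 8.3% × (1 − 38%) = 5.1460%.
WACC = 0.6990 × 12.2324% + 0.3010 × 5.1460% = 10.0993%.

10.10%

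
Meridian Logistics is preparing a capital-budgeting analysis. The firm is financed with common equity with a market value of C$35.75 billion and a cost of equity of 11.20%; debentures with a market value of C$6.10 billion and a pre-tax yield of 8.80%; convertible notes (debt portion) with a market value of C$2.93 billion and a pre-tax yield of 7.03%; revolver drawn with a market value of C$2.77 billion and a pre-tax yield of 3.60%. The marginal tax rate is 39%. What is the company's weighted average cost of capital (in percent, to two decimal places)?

9.50%

Total capital V = 35.75 + 6.1 + 2.93 + 2.77 = 47.55.
Equity: weight = 35.75/47.55 = 0.7518; cost = 11.2%.
Debentures: weight = 6.1/47.55 = 0.1283; after-tax cost = 8.8% × (1 − 39%) = 5.3680%.
Convertible notes (debt portion): weight = 2.93/47.55 = 0.0616; after-tax cost = 7.03% × (1 − 39%) = 4.2883%.
Revolver drawn: weight = 2.77/47.55 = 0.0583; after-tax cost = 3.6% × (1 − 39%) = 2.1960%.
WACC = 0.7518 × 11.2000% + 0.1283 × 5.3680% + 0.0616 × 4.2883% + 0.0583 × 2.1960% = 9.5014%.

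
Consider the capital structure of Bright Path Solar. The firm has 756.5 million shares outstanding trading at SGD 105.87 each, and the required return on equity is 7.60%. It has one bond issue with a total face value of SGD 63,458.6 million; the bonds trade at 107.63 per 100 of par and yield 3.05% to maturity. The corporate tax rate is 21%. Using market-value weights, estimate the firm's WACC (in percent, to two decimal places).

Market value of equity E = 105.87 × 756.5m = 80090.655m. Market value of debt D = 63458.6m × 107.63/100 = 68300.49118m.
Total capital V = 80090.655 + 68300.49118 = 148391.14618.
Equity: weight = 80090.655/148391.14618 = 0.5397; cost = 7.6%.
Bonds outstanding: weight = 68300.49118/148391.14618 = 0.4603; after-tax cost = 3.05% × (1 − 21%) = 2.4095%.
WACC = 0.5397 × 7.6000% + 0.4603 × 2.4095% = 5.2110%.

5.21%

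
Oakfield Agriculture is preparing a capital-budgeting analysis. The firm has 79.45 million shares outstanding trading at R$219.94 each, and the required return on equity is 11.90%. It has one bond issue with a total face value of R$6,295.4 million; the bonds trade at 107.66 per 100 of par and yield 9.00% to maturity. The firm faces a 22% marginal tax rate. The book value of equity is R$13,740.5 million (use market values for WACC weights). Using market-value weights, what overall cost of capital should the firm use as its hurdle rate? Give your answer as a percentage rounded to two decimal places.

10.54%

Market value of equity E = 219.94 × 79.45m = 17474.233m. Market value of debt D = 6295.4m × 107.66/100 = 6777.62764m.
Total capital V = 17474.233 + 6777.62764 = 24251.86064.
Equity: weight = 17474.233/24251.86064 = 0.7205; cost = 11.9%.
Bonds outstanding: weight = 6777.62764/24251.86064 = 0.2795; after-tax cost = 9% × (1 − 22%) = 7.0200%.
WACC = 0.7205 × 11.9000% + 0.2795 × 7.0200% = 10.5362%.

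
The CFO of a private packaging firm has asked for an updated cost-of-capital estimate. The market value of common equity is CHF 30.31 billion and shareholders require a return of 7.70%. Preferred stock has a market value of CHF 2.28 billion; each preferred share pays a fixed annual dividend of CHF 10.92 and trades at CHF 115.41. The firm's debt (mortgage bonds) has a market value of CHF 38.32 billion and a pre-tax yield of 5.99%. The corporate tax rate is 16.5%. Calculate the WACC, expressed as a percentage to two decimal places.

6.30%

Cost of preferred: Rp = 10.92 / 115.41 = 9.4619%.
Total capital V = 30.31 + 2.28 + 38.32 = 70.91.
Equity: weight = 30.31/70.91 = 0.4274; cost = 7.7%.
Preferred: weight = 2.28/70.91 = 0.0322; cost = 9.4619%.
Mortgage bonds: weight = 38.32/70.91 = 0.5404; after-tax cost = 5.99% × (1 − 16.5%) = 5.0016%.
WACC = 0.4274 × 7.7000% + 0.0322 × 9.4619% + 0.5404 × 5.0016% = 6.2985%.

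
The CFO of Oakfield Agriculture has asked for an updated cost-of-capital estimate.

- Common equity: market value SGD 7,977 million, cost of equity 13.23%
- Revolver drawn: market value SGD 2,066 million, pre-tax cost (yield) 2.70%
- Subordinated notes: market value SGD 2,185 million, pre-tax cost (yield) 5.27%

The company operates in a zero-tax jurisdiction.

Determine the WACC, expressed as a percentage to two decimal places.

Total capital V = 7977 + 2066 + 2185 = 12228.
Equity: weight = 7977/12228 = 0.6524; cost = 13.23%.
Revolver drawn: weight = 2066/12228 = 0.1690; after-tax cost = 2.7% × (1 − 0%) = 2.7000%.
Subordinated notes: weight = 2185/12228 = 0.1787; after-tax cost = 5.27% × (1 − 0%) = 5.2700%.
WACC = 0.6524 × 13.2300% + 0.1690 × 2.7000% + 0.1787 × 5.2700% = 10.0285%.

10.03%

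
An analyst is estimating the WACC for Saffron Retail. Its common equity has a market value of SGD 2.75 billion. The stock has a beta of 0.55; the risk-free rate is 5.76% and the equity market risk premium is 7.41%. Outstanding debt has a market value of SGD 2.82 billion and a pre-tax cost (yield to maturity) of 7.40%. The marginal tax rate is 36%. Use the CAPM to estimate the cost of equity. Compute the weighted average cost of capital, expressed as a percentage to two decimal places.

7.25%

Cost of equity via CAPM: Re = 5.76% + 0.55 × 7.41% = 9.8355%.
Total capital V = 2.75 + 2.82 = 5.57.
Equity: weight = 2.75/5.57 = 0.4937; cost = 9.8355%.
Debt: weight = 2.82/5.57 = 0.5063; after-tax cost = 7.4% × (1 − 36%) = 4.7360%.
WACC = 0.4937 × 9.8355% + 0.5063 × 4.7360% = 7.2537%.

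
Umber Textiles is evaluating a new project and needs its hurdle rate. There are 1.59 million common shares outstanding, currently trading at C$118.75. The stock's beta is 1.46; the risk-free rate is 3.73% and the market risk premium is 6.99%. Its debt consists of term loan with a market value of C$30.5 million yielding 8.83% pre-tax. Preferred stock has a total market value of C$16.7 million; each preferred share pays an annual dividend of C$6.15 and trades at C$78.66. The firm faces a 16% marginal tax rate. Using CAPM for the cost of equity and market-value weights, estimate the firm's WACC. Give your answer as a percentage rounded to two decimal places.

12.66%

Cost of equity via CAPM: Re = 3.73% + 1.46 × 6.99% = 13.9354%.
Cost of preferred: Rp = 6.15 / 78.66 = 7.8185%.
Market value of equity E = 118.75 × 1.59m = 188.8125m.
Total capital V = 188.8125 + 16.7 + 30.5 = 236.0125.
Equity: weight = 188.8125/236.0125 = 0.8000; cost = 13.9354%.
Preferred: weight = 16.7/236.0125 = 0.0708; cost = 7.8185%.
Term loan: weight = 30.5/236.0125 = 0.1292; after-tax cost = 8.83% × (1 − 16%) = 7.4172%.
WACC = 0.8000 × 13.9354% + 0.0708 × 7.8185% + 0.1292 × 7.4172% = 12.6602%.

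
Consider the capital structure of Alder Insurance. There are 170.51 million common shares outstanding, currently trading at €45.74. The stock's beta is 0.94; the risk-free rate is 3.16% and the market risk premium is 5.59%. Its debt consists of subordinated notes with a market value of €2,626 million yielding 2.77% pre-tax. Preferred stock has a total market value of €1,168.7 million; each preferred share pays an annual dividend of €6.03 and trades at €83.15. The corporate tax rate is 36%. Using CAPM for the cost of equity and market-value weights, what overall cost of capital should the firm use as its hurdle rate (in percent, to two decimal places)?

Cost of equity via CAPM: Re = 3.16% + 0.94 × 5.59% = 8.4146%.
Cost of preferred: Rp = 6.03 / 83.15 = 7.2520%.
Market value of equity E = 45.74 × 170.51m = 7799.1274m.
Total capital V = 7799.1274 + 1168.7 + 2626 = 11593.8274.
Equity: weight = 7799.1274/11593.8274 = 0.6727; cost = 8.4146%.
Preferred: weight = 1168.7/11593.8274 = 0.1008; cost = 7.252%.
Subordinated notes: weight = 2626/11593.8274 = 0.2265; after-tax cost = 2.77% × (1 − 36%) = 1.7728%.
WACC = 0.6727 × 8.4146% + 0.1008 × 7.2520% + 0.2265 × 1.7728% = 6.7930%.

6.79%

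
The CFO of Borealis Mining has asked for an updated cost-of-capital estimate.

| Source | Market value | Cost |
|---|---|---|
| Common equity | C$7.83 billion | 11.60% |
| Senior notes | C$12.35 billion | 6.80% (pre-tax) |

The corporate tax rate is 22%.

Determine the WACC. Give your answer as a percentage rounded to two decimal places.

Total capital V = 7.83 + 12.35 = 20.18.
Equity: weight = 7.83/20.18 = 0.3880; cost = 11.6%.
Senior notes: weight = 12.35/20.18 = 0.6120; after-tax cost = 6.8% × (1 − 22%) = 5.3040%.
WACC = 0.3880 × 11.6000% + 0.6120 × 5.3040% = 7.7469%.

7.75%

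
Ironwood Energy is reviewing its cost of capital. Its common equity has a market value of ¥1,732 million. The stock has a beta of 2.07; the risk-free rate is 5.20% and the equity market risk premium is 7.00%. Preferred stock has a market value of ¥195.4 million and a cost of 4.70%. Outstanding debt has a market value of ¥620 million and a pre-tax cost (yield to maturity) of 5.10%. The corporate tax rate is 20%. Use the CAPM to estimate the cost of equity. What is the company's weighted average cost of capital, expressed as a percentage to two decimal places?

14.74%

Cost of equity via CAPM: Re = 5.2% + 2.07 × 7.0% = 19.6900%.
Total capital V = 1732 + 195.4 + 620 = 2547.4.
Equity: weight = 1732/2547.4 = 0.6799; cost = 19.69%.
Preferred: weight = 195.4/2547.4 = 0.0767; cost = 4.7%.
Debt: weight = 620/2547.4 = 0.2434; after-tax cost = 5.1% × (1 − 20%) = 4.0800%.
WACC = 0.6799 × 19.6900% + 0.0767 × 4.7000% + 0.2434 × 4.0800% = 14.7409%.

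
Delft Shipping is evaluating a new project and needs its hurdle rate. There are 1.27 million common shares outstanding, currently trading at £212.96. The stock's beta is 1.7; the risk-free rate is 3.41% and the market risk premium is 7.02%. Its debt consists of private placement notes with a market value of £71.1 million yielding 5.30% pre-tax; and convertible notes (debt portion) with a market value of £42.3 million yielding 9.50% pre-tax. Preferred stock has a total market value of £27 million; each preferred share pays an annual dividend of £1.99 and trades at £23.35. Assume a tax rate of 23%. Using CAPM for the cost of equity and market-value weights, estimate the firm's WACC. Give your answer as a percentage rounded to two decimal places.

Cost of equity via CAPM: Re = 3.41% + 1.7 × 7.02% = 15.3440%.
Cost of preferred: Rp = 1.99 / 23.35 = 8.5225%.
Market value of equity E = 212.96 × 1.27m = 270.4592m.
Total capital V = 270.4592 + 27 + 71.1 + 42.3 = 410.8592.
Equity: weight = 270.4592/410.8592 = 0.6583; cost = 15.344%.
Preferred: weight = 27/410.8592 = 0.0657; cost = 8.5225%.
Private placement notes: weight = 71.1/410.8592 = 0.1731; after-tax cost = 5.3% × (1 − 23%) = 4.0810%.
Convertible notes (debt portion): weight = 42.3/410.8592 = 0.1030; after-tax cost = 9.5% × (1 − 23%) = 7.3150%.
WACC = 0.6583 × 15.3440% + 0.0657 × 8.5225% + 0.1731 × 4.0810% + 0.1030 × 7.3150% = 12.1200%.

12.12%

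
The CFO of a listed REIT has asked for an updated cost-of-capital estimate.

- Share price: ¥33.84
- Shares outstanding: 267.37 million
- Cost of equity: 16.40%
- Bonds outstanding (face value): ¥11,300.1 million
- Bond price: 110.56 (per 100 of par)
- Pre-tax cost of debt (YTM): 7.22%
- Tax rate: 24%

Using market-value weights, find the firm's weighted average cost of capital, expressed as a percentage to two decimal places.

Market value of equity E = 33.84 × 267.37m = 9047.8008m. Market value of debt D = 11300.1m × 110.56/100 = 12493.39056m.
Total capital V = 9047.8008 + 12493.39056 = 21541.19136.
Equity: weight = 9047.8008/21541.19136 = 0.4200; cost = 16.4%.
Bonds outstanding: weight = 12493.39056/21541.19136 = 0.5800; after-tax cost = 7.22% × (1 − 24%) = 5.4872%.
WACC = 0.4200 × 16.4000% + 0.5800 × 5.4872% = 10.0708%.

10.07%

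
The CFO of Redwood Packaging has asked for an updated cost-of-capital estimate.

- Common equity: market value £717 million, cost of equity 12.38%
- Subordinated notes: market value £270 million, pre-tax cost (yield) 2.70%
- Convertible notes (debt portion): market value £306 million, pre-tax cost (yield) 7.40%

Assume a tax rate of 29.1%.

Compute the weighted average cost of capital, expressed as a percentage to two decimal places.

8.51%

Total capital V = 717 + 270 + 306 = 1293.
Equity: weight = 717/1293 = 0.5545; cost = 12.38%.
Subordinated notes: weight = 270/1293 = 0.2088; after-tax cost = 2.7% × (1 − 29.1%) = 1.9143%.
Convertible notes (debt portion): weight = 306/1293 = 0.2367; after-tax cost = 7.4% × (1 − 29.1%) = 5.2466%.
WACC = 0.5545 × 12.3800% + 0.2088 × 1.9143% + 0.2367 × 5.2466% = 8.5064%.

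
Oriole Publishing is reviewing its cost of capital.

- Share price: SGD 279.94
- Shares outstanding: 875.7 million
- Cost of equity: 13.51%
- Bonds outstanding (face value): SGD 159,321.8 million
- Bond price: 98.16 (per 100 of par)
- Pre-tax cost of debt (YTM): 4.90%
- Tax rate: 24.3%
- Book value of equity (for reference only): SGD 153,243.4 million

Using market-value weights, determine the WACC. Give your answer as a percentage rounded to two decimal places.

9.69%

Market value of equity E = 279.94 × 875.7m = 245143.458m. Market value of debt D = 159321.8m × 98.16/100 = 156390.27888m.
Total capital V = 245143.458 + 156390.27888 = 401533.73688.
Equity: weight = 245143.458/401533.73688 = 0.6105; cost = 13.51%.
Bonds outstanding: weight = 156390.27888/401533.73688 = 0.3895; after-tax cost = 4.9% × (1 − 24.3%) = 3.7093%.
WACC = 0.6105 × 13.5100% + 0.3895 × 3.7093% = 9.6928%.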